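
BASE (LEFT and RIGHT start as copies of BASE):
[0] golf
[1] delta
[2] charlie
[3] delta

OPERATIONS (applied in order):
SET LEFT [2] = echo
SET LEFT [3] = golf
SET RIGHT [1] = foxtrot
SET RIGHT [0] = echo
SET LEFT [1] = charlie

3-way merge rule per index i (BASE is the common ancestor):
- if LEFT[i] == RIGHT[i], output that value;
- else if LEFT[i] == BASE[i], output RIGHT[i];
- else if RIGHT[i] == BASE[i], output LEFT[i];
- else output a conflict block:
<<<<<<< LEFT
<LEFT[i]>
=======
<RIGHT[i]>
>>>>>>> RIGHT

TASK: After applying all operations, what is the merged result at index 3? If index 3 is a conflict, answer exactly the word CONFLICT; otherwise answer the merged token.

Answer: golf

Derivation:
Final LEFT:  [golf, charlie, echo, golf]
Final RIGHT: [echo, foxtrot, charlie, delta]
i=0: L=golf=BASE, R=echo -> take RIGHT -> echo
i=1: BASE=delta L=charlie R=foxtrot all differ -> CONFLICT
i=2: L=echo, R=charlie=BASE -> take LEFT -> echo
i=3: L=golf, R=delta=BASE -> take LEFT -> golf
Index 3 -> golf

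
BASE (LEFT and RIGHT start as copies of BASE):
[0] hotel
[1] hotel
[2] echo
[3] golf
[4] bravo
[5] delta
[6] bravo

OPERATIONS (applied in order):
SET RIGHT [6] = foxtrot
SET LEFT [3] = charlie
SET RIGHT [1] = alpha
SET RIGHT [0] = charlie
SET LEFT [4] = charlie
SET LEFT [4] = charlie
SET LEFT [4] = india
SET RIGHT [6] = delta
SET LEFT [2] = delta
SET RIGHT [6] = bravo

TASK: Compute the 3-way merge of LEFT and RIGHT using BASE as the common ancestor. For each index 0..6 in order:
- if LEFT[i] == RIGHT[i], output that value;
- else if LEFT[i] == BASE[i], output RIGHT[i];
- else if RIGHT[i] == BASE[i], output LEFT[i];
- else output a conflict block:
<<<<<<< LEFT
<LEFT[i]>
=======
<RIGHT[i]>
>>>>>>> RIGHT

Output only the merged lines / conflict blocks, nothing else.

Final LEFT:  [hotel, hotel, delta, charlie, india, delta, bravo]
Final RIGHT: [charlie, alpha, echo, golf, bravo, delta, bravo]
i=0: L=hotel=BASE, R=charlie -> take RIGHT -> charlie
i=1: L=hotel=BASE, R=alpha -> take RIGHT -> alpha
i=2: L=delta, R=echo=BASE -> take LEFT -> delta
i=3: L=charlie, R=golf=BASE -> take LEFT -> charlie
i=4: L=india, R=bravo=BASE -> take LEFT -> india
i=5: L=delta R=delta -> agree -> delta
i=6: L=bravo R=bravo -> agree -> bravo

Answer: charlie
alpha
delta
charlie
india
delta
bravo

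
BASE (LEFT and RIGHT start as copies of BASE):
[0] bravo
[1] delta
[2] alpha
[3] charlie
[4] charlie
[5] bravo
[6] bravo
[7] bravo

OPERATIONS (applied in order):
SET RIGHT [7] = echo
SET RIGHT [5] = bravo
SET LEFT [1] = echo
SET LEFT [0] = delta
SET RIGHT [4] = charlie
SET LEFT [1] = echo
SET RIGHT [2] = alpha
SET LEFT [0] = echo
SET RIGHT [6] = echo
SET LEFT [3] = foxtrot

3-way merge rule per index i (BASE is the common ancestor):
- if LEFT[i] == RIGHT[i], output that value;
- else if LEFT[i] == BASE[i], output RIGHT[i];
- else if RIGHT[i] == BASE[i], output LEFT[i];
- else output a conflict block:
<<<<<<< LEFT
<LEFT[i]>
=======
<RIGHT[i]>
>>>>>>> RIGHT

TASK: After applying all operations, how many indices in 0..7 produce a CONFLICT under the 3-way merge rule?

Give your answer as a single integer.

Answer: 0

Derivation:
Final LEFT:  [echo, echo, alpha, foxtrot, charlie, bravo, bravo, bravo]
Final RIGHT: [bravo, delta, alpha, charlie, charlie, bravo, echo, echo]
i=0: L=echo, R=bravo=BASE -> take LEFT -> echo
i=1: L=echo, R=delta=BASE -> take LEFT -> echo
i=2: L=alpha R=alpha -> agree -> alpha
i=3: L=foxtrot, R=charlie=BASE -> take LEFT -> foxtrot
i=4: L=charlie R=charlie -> agree -> charlie
i=5: L=bravo R=bravo -> agree -> bravo
i=6: L=bravo=BASE, R=echo -> take RIGHT -> echo
i=7: L=bravo=BASE, R=echo -> take RIGHT -> echo
Conflict count: 0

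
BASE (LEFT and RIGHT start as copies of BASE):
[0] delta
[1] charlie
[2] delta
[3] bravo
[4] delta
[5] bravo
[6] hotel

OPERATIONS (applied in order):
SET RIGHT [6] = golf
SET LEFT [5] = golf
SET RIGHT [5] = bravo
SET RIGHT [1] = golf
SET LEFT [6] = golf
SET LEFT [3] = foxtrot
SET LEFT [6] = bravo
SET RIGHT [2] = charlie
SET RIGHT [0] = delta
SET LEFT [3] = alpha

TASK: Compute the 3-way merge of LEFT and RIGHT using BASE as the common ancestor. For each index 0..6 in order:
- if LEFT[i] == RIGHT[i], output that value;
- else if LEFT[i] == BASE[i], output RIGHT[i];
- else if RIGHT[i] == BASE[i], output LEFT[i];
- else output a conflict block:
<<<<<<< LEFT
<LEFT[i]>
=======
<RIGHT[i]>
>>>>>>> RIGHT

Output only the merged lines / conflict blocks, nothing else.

Final LEFT:  [delta, charlie, delta, alpha, delta, golf, bravo]
Final RIGHT: [delta, golf, charlie, bravo, delta, bravo, golf]
i=0: L=delta R=delta -> agree -> delta
i=1: L=charlie=BASE, R=golf -> take RIGHT -> golf
i=2: L=delta=BASE, R=charlie -> take RIGHT -> charlie
i=3: L=alpha, R=bravo=BASE -> take LEFT -> alpha
i=4: L=delta R=delta -> agree -> delta
i=5: L=golf, R=bravo=BASE -> take LEFT -> golf
i=6: BASE=hotel L=bravo R=golf all differ -> CONFLICT

Answer: delta
golf
charlie
alpha
delta
golf
<<<<<<< LEFT
bravo
=======
golf
>>>>>>> RIGHT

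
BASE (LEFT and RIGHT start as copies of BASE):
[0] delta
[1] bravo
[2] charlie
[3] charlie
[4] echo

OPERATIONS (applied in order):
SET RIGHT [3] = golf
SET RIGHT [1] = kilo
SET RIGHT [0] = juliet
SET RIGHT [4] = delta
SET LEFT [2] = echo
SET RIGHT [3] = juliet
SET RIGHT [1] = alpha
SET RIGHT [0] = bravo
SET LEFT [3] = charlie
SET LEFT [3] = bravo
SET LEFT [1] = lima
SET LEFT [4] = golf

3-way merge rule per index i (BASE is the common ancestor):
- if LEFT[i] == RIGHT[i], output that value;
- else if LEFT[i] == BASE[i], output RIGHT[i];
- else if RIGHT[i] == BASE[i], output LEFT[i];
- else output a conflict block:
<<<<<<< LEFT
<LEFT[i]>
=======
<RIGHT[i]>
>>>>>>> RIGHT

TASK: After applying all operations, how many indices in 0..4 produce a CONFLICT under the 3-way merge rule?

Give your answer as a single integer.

Answer: 3

Derivation:
Final LEFT:  [delta, lima, echo, bravo, golf]
Final RIGHT: [bravo, alpha, charlie, juliet, delta]
i=0: L=delta=BASE, R=bravo -> take RIGHT -> bravo
i=1: BASE=bravo L=lima R=alpha all differ -> CONFLICT
i=2: L=echo, R=charlie=BASE -> take LEFT -> echo
i=3: BASE=charlie L=bravo R=juliet all differ -> CONFLICT
i=4: BASE=echo L=golf R=delta all differ -> CONFLICT
Conflict count: 3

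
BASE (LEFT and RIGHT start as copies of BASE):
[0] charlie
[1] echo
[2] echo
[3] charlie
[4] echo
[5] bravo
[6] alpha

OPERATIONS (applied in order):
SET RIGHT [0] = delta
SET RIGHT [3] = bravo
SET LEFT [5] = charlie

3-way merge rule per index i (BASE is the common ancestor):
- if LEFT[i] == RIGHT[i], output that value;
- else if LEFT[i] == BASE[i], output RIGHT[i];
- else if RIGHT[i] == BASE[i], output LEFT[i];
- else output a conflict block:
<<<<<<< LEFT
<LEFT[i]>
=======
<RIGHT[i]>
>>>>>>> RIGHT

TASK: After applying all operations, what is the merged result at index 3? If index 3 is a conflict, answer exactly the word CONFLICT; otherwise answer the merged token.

Final LEFT:  [charlie, echo, echo, charlie, echo, charlie, alpha]
Final RIGHT: [delta, echo, echo, bravo, echo, bravo, alpha]
i=0: L=charlie=BASE, R=delta -> take RIGHT -> delta
i=1: L=echo R=echo -> agree -> echo
i=2: L=echo R=echo -> agree -> echo
i=3: L=charlie=BASE, R=bravo -> take RIGHT -> bravo
i=4: L=echo R=echo -> agree -> echo
i=5: L=charlie, R=bravo=BASE -> take LEFT -> charlie
i=6: L=alpha R=alpha -> agree -> alpha
Index 3 -> bravo

Answer: bravo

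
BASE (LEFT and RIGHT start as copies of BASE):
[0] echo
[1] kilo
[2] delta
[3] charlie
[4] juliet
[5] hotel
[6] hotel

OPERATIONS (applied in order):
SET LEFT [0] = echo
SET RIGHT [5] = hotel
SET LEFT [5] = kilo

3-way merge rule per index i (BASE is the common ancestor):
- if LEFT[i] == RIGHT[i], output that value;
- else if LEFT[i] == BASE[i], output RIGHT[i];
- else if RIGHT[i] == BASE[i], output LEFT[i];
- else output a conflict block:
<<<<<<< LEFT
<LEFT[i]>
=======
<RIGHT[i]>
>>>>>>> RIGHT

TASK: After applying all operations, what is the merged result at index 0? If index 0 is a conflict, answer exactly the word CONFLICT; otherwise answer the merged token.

Answer: echo

Derivation:
Final LEFT:  [echo, kilo, delta, charlie, juliet, kilo, hotel]
Final RIGHT: [echo, kilo, delta, charlie, juliet, hotel, hotel]
i=0: L=echo R=echo -> agree -> echo
i=1: L=kilo R=kilo -> agree -> kilo
i=2: L=delta R=delta -> agree -> delta
i=3: L=charlie R=charlie -> agree -> charlie
i=4: L=juliet R=juliet -> agree -> juliet
i=5: L=kilo, R=hotel=BASE -> take LEFT -> kilo
i=6: L=hotel R=hotel -> agree -> hotel
Index 0 -> echo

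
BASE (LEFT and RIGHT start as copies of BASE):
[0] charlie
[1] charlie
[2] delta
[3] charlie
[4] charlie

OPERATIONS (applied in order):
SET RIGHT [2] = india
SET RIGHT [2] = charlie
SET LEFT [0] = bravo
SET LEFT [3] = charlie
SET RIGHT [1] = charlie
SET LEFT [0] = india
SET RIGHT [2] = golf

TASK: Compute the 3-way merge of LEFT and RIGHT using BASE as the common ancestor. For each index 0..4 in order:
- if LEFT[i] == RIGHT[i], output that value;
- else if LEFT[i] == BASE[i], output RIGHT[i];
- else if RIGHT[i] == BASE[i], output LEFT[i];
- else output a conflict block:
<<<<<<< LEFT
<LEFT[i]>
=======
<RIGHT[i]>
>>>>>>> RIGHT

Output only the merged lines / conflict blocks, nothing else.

Answer: india
charlie
golf
charlie
charlie

Derivation:
Final LEFT:  [india, charlie, delta, charlie, charlie]
Final RIGHT: [charlie, charlie, golf, charlie, charlie]
i=0: L=india, R=charlie=BASE -> take LEFT -> india
i=1: L=charlie R=charlie -> agree -> charlie
i=2: L=delta=BASE, R=golf -> take RIGHT -> golf
i=3: L=charlie R=charlie -> agree -> charlie
i=4: L=charlie R=charlie -> agree -> charlie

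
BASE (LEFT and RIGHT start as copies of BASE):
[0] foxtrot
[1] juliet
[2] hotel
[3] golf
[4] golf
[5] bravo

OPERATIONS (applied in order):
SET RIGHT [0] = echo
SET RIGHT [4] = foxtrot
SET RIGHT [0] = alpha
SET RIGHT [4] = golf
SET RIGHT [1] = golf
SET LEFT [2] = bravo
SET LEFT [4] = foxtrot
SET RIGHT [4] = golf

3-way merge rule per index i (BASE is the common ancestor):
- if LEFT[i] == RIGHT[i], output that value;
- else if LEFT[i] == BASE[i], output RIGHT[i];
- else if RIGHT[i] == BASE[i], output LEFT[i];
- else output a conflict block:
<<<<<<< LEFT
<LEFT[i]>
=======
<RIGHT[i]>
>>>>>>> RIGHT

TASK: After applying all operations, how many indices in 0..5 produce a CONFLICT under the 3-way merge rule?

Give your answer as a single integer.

Final LEFT:  [foxtrot, juliet, bravo, golf, foxtrot, bravo]
Final RIGHT: [alpha, golf, hotel, golf, golf, bravo]
i=0: L=foxtrot=BASE, R=alpha -> take RIGHT -> alpha
i=1: L=juliet=BASE, R=golf -> take RIGHT -> golf
i=2: L=bravo, R=hotel=BASE -> take LEFT -> bravo
i=3: L=golf R=golf -> agree -> golf
i=4: L=foxtrot, R=golf=BASE -> take LEFT -> foxtrot
i=5: L=bravo R=bravo -> agree -> bravo
Conflict count: 0

Answer: 0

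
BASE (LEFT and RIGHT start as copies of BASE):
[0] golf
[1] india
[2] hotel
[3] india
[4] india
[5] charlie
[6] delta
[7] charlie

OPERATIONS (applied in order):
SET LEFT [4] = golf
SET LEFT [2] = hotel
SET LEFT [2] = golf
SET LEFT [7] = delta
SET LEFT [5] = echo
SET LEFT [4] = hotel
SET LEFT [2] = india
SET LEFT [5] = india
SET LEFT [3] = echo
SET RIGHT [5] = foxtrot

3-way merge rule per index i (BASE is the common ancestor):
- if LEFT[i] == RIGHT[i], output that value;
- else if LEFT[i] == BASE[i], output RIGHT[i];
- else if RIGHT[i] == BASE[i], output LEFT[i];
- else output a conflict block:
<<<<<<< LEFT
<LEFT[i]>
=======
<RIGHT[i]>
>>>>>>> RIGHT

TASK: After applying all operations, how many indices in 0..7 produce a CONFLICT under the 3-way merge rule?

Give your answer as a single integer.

Answer: 1

Derivation:
Final LEFT:  [golf, india, india, echo, hotel, india, delta, delta]
Final RIGHT: [golf, india, hotel, india, india, foxtrot, delta, charlie]
i=0: L=golf R=golf -> agree -> golf
i=1: L=india R=india -> agree -> india
i=2: L=india, R=hotel=BASE -> take LEFT -> india
i=3: L=echo, R=india=BASE -> take LEFT -> echo
i=4: L=hotel, R=india=BASE -> take LEFT -> hotel
i=5: BASE=charlie L=india R=foxtrot all differ -> CONFLICT
i=6: L=delta R=delta -> agree -> delta
i=7: L=delta, R=charlie=BASE -> take LEFT -> delta
Conflict count: 1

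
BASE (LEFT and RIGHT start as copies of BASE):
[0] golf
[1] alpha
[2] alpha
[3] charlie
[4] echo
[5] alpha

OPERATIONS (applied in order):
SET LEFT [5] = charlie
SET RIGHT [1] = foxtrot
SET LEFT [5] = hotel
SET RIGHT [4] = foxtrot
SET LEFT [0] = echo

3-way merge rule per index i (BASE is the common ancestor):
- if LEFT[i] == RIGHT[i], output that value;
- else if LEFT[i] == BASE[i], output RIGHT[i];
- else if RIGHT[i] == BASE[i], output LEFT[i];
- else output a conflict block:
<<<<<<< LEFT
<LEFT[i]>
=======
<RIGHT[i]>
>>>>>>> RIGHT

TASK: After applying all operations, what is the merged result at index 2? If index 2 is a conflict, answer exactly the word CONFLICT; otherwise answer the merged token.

Answer: alpha

Derivation:
Final LEFT:  [echo, alpha, alpha, charlie, echo, hotel]
Final RIGHT: [golf, foxtrot, alpha, charlie, foxtrot, alpha]
i=0: L=echo, R=golf=BASE -> take LEFT -> echo
i=1: L=alpha=BASE, R=foxtrot -> take RIGHT -> foxtrot
i=2: L=alpha R=alpha -> agree -> alpha
i=3: L=charlie R=charlie -> agree -> charlie
i=4: L=echo=BASE, R=foxtrot -> take RIGHT -> foxtrot
i=5: L=hotel, R=alpha=BASE -> take LEFT -> hotel
Index 2 -> alpha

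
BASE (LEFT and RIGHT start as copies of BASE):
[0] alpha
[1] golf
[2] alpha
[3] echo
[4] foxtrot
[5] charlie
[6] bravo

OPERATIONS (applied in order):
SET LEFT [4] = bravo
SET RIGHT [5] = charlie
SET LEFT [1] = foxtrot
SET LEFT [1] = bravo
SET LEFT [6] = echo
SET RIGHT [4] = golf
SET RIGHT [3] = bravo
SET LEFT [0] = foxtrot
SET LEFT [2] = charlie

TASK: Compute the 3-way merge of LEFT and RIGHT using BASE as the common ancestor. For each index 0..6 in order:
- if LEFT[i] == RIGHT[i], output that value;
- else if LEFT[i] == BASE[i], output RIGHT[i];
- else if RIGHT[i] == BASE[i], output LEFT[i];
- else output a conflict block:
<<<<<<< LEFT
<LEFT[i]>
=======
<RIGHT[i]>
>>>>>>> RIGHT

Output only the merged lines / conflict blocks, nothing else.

Final LEFT:  [foxtrot, bravo, charlie, echo, bravo, charlie, echo]
Final RIGHT: [alpha, golf, alpha, bravo, golf, charlie, bravo]
i=0: L=foxtrot, R=alpha=BASE -> take LEFT -> foxtrot
i=1: L=bravo, R=golf=BASE -> take LEFT -> bravo
i=2: L=charlie, R=alpha=BASE -> take LEFT -> charlie
i=3: L=echo=BASE, R=bravo -> take RIGHT -> bravo
i=4: BASE=foxtrot L=bravo R=golf all differ -> CONFLICT
i=5: L=charlie R=charlie -> agree -> charlie
i=6: L=echo, R=bravo=BASE -> take LEFT -> echo

Answer: foxtrot
bravo
charlie
bravo
<<<<<<< LEFT
bravo
=======
golf
>>>>>>> RIGHT
charlie
echo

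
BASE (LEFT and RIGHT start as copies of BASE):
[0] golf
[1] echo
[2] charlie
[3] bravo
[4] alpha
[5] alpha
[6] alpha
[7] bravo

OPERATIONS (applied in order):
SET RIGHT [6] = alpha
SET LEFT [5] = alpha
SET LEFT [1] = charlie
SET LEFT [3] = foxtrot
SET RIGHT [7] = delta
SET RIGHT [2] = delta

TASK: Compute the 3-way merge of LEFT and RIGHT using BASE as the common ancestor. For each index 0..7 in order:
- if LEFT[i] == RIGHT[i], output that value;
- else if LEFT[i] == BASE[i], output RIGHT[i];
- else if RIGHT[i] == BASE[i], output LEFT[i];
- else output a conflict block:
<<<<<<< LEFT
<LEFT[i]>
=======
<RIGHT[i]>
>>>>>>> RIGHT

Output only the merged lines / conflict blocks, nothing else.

Answer: golf
charlie
delta
foxtrot
alpha
alpha
alpha
delta

Derivation:
Final LEFT:  [golf, charlie, charlie, foxtrot, alpha, alpha, alpha, bravo]
Final RIGHT: [golf, echo, delta, bravo, alpha, alpha, alpha, delta]
i=0: L=golf R=golf -> agree -> golf
i=1: L=charlie, R=echo=BASE -> take LEFT -> charlie
i=2: L=charlie=BASE, R=delta -> take RIGHT -> delta
i=3: L=foxtrot, R=bravo=BASE -> take LEFT -> foxtrot
i=4: L=alpha R=alpha -> agree -> alpha
i=5: L=alpha R=alpha -> agree -> alpha
i=6: L=alpha R=alpha -> agree -> alpha
i=7: L=bravo=BASE, R=delta -> take RIGHT -> delta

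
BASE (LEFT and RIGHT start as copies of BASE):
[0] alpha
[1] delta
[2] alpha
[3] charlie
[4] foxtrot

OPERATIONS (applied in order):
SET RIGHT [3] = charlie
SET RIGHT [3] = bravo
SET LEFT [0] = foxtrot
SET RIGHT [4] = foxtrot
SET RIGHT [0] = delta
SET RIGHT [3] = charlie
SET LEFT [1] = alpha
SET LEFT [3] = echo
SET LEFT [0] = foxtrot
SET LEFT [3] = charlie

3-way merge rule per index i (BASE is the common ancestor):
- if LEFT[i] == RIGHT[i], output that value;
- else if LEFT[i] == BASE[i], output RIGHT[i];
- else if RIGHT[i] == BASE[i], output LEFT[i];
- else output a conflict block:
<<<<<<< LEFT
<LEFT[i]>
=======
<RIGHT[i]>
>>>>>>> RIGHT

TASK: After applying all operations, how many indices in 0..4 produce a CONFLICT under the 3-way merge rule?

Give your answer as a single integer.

Final LEFT:  [foxtrot, alpha, alpha, charlie, foxtrot]
Final RIGHT: [delta, delta, alpha, charlie, foxtrot]
i=0: BASE=alpha L=foxtrot R=delta all differ -> CONFLICT
i=1: L=alpha, R=delta=BASE -> take LEFT -> alpha
i=2: L=alpha R=alpha -> agree -> alpha
i=3: L=charlie R=charlie -> agree -> charlie
i=4: L=foxtrot R=foxtrot -> agree -> foxtrot
Conflict count: 1

Answer: 1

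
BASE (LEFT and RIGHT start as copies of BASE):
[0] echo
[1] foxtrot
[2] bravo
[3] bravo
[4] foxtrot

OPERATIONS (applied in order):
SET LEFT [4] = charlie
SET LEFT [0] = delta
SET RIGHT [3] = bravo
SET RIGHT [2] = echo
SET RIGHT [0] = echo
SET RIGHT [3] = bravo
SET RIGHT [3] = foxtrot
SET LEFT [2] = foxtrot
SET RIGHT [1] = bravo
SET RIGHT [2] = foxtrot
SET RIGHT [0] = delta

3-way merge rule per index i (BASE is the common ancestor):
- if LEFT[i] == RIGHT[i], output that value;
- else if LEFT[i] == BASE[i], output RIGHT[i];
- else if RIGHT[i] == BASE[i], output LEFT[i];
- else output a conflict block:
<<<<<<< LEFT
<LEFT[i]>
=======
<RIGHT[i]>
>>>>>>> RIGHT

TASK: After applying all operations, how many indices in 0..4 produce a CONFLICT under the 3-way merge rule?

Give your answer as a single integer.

Answer: 0

Derivation:
Final LEFT:  [delta, foxtrot, foxtrot, bravo, charlie]
Final RIGHT: [delta, bravo, foxtrot, foxtrot, foxtrot]
i=0: L=delta R=delta -> agree -> delta
i=1: L=foxtrot=BASE, R=bravo -> take RIGHT -> bravo
i=2: L=foxtrot R=foxtrot -> agree -> foxtrot
i=3: L=bravo=BASE, R=foxtrot -> take RIGHT -> foxtrot
i=4: L=charlie, R=foxtrot=BASE -> take LEFT -> charlie
Conflict count: 0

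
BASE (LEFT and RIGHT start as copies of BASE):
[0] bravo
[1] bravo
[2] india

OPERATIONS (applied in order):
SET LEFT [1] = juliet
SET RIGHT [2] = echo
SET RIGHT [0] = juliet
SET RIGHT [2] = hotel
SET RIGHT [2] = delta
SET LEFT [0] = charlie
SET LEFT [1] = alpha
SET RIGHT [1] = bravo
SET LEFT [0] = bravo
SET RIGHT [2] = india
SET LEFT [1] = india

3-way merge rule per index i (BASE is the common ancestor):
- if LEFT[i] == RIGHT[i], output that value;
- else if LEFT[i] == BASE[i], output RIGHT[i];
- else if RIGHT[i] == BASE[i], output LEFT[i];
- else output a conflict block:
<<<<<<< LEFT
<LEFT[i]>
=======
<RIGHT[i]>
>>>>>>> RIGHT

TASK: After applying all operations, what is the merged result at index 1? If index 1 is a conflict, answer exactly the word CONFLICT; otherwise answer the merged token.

Answer: india

Derivation:
Final LEFT:  [bravo, india, india]
Final RIGHT: [juliet, bravo, india]
i=0: L=bravo=BASE, R=juliet -> take RIGHT -> juliet
i=1: L=india, R=bravo=BASE -> take LEFT -> india
i=2: L=india R=india -> agree -> india
Index 1 -> india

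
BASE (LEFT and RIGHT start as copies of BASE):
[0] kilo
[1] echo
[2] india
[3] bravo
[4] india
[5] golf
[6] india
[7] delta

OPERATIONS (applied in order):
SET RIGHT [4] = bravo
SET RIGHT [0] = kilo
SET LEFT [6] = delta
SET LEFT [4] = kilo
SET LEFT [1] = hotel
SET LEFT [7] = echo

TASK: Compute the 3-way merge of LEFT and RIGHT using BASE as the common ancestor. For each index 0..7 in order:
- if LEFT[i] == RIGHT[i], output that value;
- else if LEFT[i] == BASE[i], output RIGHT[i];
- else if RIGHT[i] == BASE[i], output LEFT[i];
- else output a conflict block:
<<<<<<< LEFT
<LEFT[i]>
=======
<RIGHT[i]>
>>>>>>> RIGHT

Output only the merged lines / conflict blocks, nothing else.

Answer: kilo
hotel
india
bravo
<<<<<<< LEFT
kilo
=======
bravo
>>>>>>> RIGHT
golf
delta
echo

Derivation:
Final LEFT:  [kilo, hotel, india, bravo, kilo, golf, delta, echo]
Final RIGHT: [kilo, echo, india, bravo, bravo, golf, india, delta]
i=0: L=kilo R=kilo -> agree -> kilo
i=1: L=hotel, R=echo=BASE -> take LEFT -> hotel
i=2: L=india R=india -> agree -> india
i=3: L=bravo R=bravo -> agree -> bravo
i=4: BASE=india L=kilo R=bravo all differ -> CONFLICT
i=5: L=golf R=golf -> agree -> golf
i=6: L=delta, R=india=BASE -> take LEFT -> delta
i=7: L=echo, R=delta=BASE -> take LEFT -> echo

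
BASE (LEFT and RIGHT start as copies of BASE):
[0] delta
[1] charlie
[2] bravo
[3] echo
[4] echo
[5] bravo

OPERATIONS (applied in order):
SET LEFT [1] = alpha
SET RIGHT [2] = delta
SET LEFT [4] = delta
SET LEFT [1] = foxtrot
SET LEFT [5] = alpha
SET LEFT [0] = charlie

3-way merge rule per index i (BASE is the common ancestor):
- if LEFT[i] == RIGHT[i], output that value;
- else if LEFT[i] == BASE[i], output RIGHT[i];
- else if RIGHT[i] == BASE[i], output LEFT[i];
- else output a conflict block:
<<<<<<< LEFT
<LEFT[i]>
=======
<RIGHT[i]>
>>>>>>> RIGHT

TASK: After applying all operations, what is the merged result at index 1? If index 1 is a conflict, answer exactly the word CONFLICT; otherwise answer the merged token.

Final LEFT:  [charlie, foxtrot, bravo, echo, delta, alpha]
Final RIGHT: [delta, charlie, delta, echo, echo, bravo]
i=0: L=charlie, R=delta=BASE -> take LEFT -> charlie
i=1: L=foxtrot, R=charlie=BASE -> take LEFT -> foxtrot
i=2: L=bravo=BASE, R=delta -> take RIGHT -> delta
i=3: L=echo R=echo -> agree -> echo
i=4: L=delta, R=echo=BASE -> take LEFT -> delta
i=5: L=alpha, R=bravo=BASE -> take LEFT -> alpha
Index 1 -> foxtrot

Answer: foxtrot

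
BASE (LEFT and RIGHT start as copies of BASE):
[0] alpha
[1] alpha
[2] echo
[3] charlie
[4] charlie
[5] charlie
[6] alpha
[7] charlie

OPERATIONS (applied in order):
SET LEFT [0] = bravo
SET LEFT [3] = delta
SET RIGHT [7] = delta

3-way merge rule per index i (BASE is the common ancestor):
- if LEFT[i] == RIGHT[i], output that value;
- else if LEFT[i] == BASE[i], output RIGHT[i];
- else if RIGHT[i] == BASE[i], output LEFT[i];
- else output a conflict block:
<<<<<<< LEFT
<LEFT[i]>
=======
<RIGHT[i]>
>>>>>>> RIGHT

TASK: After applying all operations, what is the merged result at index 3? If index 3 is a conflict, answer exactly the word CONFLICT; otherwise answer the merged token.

Answer: delta

Derivation:
Final LEFT:  [bravo, alpha, echo, delta, charlie, charlie, alpha, charlie]
Final RIGHT: [alpha, alpha, echo, charlie, charlie, charlie, alpha, delta]
i=0: L=bravo, R=alpha=BASE -> take LEFT -> bravo
i=1: L=alpha R=alpha -> agree -> alpha
i=2: L=echo R=echo -> agree -> echo
i=3: L=delta, R=charlie=BASE -> take LEFT -> delta
i=4: L=charlie R=charlie -> agree -> charlie
i=5: L=charlie R=charlie -> agree -> charlie
i=6: L=alpha R=alpha -> agree -> alpha
i=7: L=charlie=BASE, R=delta -> take RIGHT -> delta
Index 3 -> delta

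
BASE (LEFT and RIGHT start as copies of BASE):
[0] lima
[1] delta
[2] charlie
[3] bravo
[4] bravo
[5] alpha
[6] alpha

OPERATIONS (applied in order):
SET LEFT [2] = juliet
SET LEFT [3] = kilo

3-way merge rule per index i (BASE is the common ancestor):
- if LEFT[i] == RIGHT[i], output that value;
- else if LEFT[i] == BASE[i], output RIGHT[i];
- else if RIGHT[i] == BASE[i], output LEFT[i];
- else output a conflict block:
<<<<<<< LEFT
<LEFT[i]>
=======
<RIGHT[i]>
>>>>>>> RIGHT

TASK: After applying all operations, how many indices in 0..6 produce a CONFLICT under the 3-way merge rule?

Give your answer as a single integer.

Final LEFT:  [lima, delta, juliet, kilo, bravo, alpha, alpha]
Final RIGHT: [lima, delta, charlie, bravo, bravo, alpha, alpha]
i=0: L=lima R=lima -> agree -> lima
i=1: L=delta R=delta -> agree -> delta
i=2: L=juliet, R=charlie=BASE -> take LEFT -> juliet
i=3: L=kilo, R=bravo=BASE -> take LEFT -> kilo
i=4: L=bravo R=bravo -> agree -> bravo
i=5: L=alpha R=alpha -> agree -> alpha
i=6: L=alpha R=alpha -> agree -> alpha
Conflict count: 0

Answer: 0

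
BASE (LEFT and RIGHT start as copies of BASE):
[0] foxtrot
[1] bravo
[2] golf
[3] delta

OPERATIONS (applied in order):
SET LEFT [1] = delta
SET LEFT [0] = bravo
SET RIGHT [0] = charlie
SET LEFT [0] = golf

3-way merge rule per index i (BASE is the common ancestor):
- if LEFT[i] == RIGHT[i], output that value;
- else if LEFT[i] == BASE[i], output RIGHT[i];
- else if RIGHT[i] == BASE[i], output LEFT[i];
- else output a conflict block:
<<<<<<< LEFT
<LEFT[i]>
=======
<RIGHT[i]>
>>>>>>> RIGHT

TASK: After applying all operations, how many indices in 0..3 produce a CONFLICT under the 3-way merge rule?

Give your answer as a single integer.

Final LEFT:  [golf, delta, golf, delta]
Final RIGHT: [charlie, bravo, golf, delta]
i=0: BASE=foxtrot L=golf R=charlie all differ -> CONFLICT
i=1: L=delta, R=bravo=BASE -> take LEFT -> delta
i=2: L=golf R=golf -> agree -> golf
i=3: L=delta R=delta -> agree -> delta
Conflict count: 1

Answer: 1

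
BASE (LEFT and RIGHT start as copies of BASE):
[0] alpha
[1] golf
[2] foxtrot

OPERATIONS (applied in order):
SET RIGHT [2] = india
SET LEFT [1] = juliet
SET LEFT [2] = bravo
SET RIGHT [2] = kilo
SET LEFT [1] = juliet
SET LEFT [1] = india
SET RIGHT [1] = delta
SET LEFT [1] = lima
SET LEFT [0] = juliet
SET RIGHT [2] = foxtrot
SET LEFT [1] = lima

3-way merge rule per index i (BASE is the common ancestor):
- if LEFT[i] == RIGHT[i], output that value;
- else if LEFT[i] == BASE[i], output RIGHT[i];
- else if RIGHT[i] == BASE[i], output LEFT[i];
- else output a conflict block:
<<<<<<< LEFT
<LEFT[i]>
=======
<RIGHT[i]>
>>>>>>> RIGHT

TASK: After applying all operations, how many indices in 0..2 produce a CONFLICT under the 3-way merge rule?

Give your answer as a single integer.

Answer: 1

Derivation:
Final LEFT:  [juliet, lima, bravo]
Final RIGHT: [alpha, delta, foxtrot]
i=0: L=juliet, R=alpha=BASE -> take LEFT -> juliet
i=1: BASE=golf L=lima R=delta all differ -> CONFLICT
i=2: L=bravo, R=foxtrot=BASE -> take LEFT -> bravo
Conflict count: 1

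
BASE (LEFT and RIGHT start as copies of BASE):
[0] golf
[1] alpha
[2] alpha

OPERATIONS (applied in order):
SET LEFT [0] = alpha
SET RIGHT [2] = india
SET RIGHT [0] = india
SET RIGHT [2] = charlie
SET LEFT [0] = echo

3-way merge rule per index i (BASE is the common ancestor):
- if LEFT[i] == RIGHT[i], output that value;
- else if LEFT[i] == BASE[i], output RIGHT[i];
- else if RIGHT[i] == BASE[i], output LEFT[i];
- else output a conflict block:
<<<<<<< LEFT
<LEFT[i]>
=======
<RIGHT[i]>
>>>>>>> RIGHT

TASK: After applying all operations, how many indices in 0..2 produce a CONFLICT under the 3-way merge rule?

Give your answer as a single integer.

Answer: 1

Derivation:
Final LEFT:  [echo, alpha, alpha]
Final RIGHT: [india, alpha, charlie]
i=0: BASE=golf L=echo R=india all differ -> CONFLICT
i=1: L=alpha R=alpha -> agree -> alpha
i=2: L=alpha=BASE, R=charlie -> take RIGHT -> charlie
Conflict count: 1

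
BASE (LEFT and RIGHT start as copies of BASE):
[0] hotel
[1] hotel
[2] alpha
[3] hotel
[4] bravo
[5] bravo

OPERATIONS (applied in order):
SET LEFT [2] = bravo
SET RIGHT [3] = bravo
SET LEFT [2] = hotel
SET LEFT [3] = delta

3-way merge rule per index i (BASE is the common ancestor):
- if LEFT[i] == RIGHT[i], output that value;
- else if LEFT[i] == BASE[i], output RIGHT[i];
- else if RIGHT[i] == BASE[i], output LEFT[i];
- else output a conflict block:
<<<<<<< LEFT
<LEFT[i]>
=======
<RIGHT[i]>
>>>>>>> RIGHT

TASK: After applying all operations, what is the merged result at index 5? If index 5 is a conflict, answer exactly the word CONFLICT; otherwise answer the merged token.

Final LEFT:  [hotel, hotel, hotel, delta, bravo, bravo]
Final RIGHT: [hotel, hotel, alpha, bravo, bravo, bravo]
i=0: L=hotel R=hotel -> agree -> hotel
i=1: L=hotel R=hotel -> agree -> hotel
i=2: L=hotel, R=alpha=BASE -> take LEFT -> hotel
i=3: BASE=hotel L=delta R=bravo all differ -> CONFLICT
i=4: L=bravo R=bravo -> agree -> bravo
i=5: L=bravo R=bravo -> agree -> bravo
Index 5 -> bravo

Answer: bravo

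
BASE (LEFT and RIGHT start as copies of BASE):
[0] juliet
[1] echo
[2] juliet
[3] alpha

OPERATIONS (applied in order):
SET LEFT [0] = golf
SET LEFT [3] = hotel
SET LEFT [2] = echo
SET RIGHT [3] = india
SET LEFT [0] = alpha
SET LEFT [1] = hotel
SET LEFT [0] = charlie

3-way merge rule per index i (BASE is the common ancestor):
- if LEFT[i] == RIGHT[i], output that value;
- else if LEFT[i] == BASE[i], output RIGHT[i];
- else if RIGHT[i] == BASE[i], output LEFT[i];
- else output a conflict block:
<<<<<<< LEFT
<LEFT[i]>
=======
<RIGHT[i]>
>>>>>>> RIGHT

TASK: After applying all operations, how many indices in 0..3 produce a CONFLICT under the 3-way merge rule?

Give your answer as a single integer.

Answer: 1

Derivation:
Final LEFT:  [charlie, hotel, echo, hotel]
Final RIGHT: [juliet, echo, juliet, india]
i=0: L=charlie, R=juliet=BASE -> take LEFT -> charlie
i=1: L=hotel, R=echo=BASE -> take LEFT -> hotel
i=2: L=echo, R=juliet=BASE -> take LEFT -> echo
i=3: BASE=alpha L=hotel R=india all differ -> CONFLICT
Conflict count: 1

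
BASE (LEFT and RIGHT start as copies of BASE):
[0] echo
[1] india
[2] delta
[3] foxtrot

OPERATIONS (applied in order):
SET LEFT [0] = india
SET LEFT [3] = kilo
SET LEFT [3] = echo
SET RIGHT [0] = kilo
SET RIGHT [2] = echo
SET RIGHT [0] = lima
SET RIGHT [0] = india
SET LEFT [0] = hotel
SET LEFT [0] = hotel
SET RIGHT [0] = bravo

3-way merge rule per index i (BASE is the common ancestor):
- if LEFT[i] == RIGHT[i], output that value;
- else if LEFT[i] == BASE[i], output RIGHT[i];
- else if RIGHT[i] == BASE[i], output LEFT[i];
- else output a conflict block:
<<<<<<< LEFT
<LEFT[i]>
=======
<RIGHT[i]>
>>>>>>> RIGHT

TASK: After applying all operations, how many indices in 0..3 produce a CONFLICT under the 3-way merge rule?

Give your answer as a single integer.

Final LEFT:  [hotel, india, delta, echo]
Final RIGHT: [bravo, india, echo, foxtrot]
i=0: BASE=echo L=hotel R=bravo all differ -> CONFLICT
i=1: L=india R=india -> agree -> india
i=2: L=delta=BASE, R=echo -> take RIGHT -> echo
i=3: L=echo, R=foxtrot=BASE -> take LEFT -> echo
Conflict count: 1

Answer: 1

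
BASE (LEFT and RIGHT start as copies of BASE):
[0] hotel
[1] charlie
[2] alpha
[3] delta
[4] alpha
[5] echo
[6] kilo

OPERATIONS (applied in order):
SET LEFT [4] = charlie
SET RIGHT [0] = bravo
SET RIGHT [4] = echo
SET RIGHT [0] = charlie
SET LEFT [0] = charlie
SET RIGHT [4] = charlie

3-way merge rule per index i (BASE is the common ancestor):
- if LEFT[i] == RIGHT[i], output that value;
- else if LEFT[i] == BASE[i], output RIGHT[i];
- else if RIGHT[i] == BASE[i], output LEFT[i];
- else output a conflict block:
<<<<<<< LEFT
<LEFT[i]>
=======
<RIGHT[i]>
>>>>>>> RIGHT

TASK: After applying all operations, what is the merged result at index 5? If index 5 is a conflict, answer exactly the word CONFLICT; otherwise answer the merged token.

Answer: echo

Derivation:
Final LEFT:  [charlie, charlie, alpha, delta, charlie, echo, kilo]
Final RIGHT: [charlie, charlie, alpha, delta, charlie, echo, kilo]
i=0: L=charlie R=charlie -> agree -> charlie
i=1: L=charlie R=charlie -> agree -> charlie
i=2: L=alpha R=alpha -> agree -> alpha
i=3: L=delta R=delta -> agree -> delta
i=4: L=charlie R=charlie -> agree -> charlie
i=5: L=echo R=echo -> agree -> echo
i=6: L=kilo R=kilo -> agree -> kilo
Index 5 -> echo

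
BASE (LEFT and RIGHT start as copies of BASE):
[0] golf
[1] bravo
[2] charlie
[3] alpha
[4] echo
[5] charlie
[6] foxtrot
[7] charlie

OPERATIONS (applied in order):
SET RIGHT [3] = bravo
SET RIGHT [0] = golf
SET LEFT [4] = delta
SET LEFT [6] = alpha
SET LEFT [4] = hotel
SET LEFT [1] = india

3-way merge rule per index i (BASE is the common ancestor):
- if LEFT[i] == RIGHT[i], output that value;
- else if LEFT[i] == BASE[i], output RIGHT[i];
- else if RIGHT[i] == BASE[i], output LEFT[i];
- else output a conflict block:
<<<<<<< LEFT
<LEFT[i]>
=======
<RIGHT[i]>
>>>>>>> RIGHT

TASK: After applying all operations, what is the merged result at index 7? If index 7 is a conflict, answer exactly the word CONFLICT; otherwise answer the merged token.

Final LEFT:  [golf, india, charlie, alpha, hotel, charlie, alpha, charlie]
Final RIGHT: [golf, bravo, charlie, bravo, echo, charlie, foxtrot, charlie]
i=0: L=golf R=golf -> agree -> golf
i=1: L=india, R=bravo=BASE -> take LEFT -> india
i=2: L=charlie R=charlie -> agree -> charlie
i=3: L=alpha=BASE, R=bravo -> take RIGHT -> bravo
i=4: L=hotel, R=echo=BASE -> take LEFT -> hotel
i=5: L=charlie R=charlie -> agree -> charlie
i=6: L=alpha, R=foxtrot=BASE -> take LEFT -> alpha
i=7: L=charlie R=charlie -> agree -> charlie
Index 7 -> charlie

Answer: charlie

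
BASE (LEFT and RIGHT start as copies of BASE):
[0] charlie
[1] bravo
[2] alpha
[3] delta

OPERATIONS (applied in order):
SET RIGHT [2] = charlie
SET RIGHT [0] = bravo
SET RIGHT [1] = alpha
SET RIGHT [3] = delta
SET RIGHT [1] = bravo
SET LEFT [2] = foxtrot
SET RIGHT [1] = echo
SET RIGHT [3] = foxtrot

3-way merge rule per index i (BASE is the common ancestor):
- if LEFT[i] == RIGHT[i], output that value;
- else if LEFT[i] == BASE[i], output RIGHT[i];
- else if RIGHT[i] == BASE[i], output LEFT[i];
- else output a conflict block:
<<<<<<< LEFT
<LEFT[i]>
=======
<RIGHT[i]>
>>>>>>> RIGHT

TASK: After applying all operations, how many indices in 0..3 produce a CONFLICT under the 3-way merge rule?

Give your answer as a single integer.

Final LEFT:  [charlie, bravo, foxtrot, delta]
Final RIGHT: [bravo, echo, charlie, foxtrot]
i=0: L=charlie=BASE, R=bravo -> take RIGHT -> bravo
i=1: L=bravo=BASE, R=echo -> take RIGHT -> echo
i=2: BASE=alpha L=foxtrot R=charlie all differ -> CONFLICT
i=3: L=delta=BASE, R=foxtrot -> take RIGHT -> foxtrot
Conflict count: 1

Answer: 1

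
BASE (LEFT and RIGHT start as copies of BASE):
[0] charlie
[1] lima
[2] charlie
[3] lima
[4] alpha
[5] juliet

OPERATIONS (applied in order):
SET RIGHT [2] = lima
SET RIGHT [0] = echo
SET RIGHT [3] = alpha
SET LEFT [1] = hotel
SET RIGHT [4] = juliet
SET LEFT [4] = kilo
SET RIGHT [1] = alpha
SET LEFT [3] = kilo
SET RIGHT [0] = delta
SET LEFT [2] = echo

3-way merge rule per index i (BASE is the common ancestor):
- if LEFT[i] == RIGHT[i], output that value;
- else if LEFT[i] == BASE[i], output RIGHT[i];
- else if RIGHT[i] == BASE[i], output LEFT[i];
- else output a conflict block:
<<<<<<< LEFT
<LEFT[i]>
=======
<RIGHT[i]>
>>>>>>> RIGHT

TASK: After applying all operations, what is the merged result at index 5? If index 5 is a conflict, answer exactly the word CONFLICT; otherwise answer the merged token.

Answer: juliet

Derivation:
Final LEFT:  [charlie, hotel, echo, kilo, kilo, juliet]
Final RIGHT: [delta, alpha, lima, alpha, juliet, juliet]
i=0: L=charlie=BASE, R=delta -> take RIGHT -> delta
i=1: BASE=lima L=hotel R=alpha all differ -> CONFLICT
i=2: BASE=charlie L=echo R=lima all differ -> CONFLICT
i=3: BASE=lima L=kilo R=alpha all differ -> CONFLICT
i=4: BASE=alpha L=kilo R=juliet all differ -> CONFLICT
i=5: L=juliet R=juliet -> agree -> juliet
Index 5 -> juliet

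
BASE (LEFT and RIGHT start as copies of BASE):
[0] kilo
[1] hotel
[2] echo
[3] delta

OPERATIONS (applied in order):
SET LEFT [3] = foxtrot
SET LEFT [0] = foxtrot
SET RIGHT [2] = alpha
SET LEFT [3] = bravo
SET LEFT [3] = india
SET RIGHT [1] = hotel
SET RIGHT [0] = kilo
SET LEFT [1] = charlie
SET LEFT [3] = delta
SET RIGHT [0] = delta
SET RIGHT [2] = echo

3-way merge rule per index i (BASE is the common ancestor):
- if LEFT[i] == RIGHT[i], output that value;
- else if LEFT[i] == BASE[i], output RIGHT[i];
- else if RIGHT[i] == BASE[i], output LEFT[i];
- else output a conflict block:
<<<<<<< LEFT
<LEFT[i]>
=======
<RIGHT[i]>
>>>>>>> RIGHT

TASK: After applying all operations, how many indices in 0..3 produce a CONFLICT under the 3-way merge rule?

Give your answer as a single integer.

Answer: 1

Derivation:
Final LEFT:  [foxtrot, charlie, echo, delta]
Final RIGHT: [delta, hotel, echo, delta]
i=0: BASE=kilo L=foxtrot R=delta all differ -> CONFLICT
i=1: L=charlie, R=hotel=BASE -> take LEFT -> charlie
i=2: L=echo R=echo -> agree -> echo
i=3: L=delta R=delta -> agree -> delta
Conflict count: 1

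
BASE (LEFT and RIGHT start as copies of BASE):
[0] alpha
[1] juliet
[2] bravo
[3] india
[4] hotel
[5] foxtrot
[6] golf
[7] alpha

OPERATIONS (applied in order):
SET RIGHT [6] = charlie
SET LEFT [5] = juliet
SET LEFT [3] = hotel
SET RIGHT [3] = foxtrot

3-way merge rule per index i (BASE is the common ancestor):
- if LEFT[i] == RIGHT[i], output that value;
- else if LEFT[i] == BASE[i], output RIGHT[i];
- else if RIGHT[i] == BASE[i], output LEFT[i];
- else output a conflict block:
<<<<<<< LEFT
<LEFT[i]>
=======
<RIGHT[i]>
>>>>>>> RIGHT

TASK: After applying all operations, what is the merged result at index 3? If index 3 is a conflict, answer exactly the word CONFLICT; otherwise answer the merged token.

Final LEFT:  [alpha, juliet, bravo, hotel, hotel, juliet, golf, alpha]
Final RIGHT: [alpha, juliet, bravo, foxtrot, hotel, foxtrot, charlie, alpha]
i=0: L=alpha R=alpha -> agree -> alpha
i=1: L=juliet R=juliet -> agree -> juliet
i=2: L=bravo R=bravo -> agree -> bravo
i=3: BASE=india L=hotel R=foxtrot all differ -> CONFLICT
i=4: L=hotel R=hotel -> agree -> hotel
i=5: L=juliet, R=foxtrot=BASE -> take LEFT -> juliet
i=6: L=golf=BASE, R=charlie -> take RIGHT -> charlie
i=7: L=alpha R=alpha -> agree -> alpha
Index 3 -> CONFLICT

Answer: CONFLICT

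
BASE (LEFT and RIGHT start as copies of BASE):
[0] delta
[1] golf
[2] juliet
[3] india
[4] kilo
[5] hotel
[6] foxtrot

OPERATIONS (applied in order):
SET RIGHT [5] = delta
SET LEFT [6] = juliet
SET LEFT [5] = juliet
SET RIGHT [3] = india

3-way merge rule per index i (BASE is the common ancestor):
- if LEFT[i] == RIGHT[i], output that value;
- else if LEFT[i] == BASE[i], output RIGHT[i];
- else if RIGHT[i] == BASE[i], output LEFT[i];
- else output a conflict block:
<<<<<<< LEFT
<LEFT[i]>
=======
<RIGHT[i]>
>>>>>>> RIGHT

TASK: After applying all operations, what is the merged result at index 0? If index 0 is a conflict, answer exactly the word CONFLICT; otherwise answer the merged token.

Final LEFT:  [delta, golf, juliet, india, kilo, juliet, juliet]
Final RIGHT: [delta, golf, juliet, india, kilo, delta, foxtrot]
i=0: L=delta R=delta -> agree -> delta
i=1: L=golf R=golf -> agree -> golf
i=2: L=juliet R=juliet -> agree -> juliet
i=3: L=india R=india -> agree -> india
i=4: L=kilo R=kilo -> agree -> kilo
i=5: BASE=hotel L=juliet R=delta all differ -> CONFLICT
i=6: L=juliet, R=foxtrot=BASE -> take LEFT -> juliet
Index 0 -> delta

Answer: delta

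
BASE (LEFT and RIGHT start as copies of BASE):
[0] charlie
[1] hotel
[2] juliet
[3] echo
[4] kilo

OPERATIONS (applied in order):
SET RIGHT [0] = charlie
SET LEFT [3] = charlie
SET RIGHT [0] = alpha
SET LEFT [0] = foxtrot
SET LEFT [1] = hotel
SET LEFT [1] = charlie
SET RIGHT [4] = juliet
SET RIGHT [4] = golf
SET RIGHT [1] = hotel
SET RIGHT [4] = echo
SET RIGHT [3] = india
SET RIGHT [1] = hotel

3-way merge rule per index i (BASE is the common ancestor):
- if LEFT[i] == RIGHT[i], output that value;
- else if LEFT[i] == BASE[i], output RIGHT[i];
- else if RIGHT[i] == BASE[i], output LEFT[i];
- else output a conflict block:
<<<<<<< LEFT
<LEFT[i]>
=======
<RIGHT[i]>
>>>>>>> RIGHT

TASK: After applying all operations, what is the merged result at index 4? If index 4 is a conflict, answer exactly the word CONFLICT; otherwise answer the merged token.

Answer: echo

Derivation:
Final LEFT:  [foxtrot, charlie, juliet, charlie, kilo]
Final RIGHT: [alpha, hotel, juliet, india, echo]
i=0: BASE=charlie L=foxtrot R=alpha all differ -> CONFLICT
i=1: L=charlie, R=hotel=BASE -> take LEFT -> charlie
i=2: L=juliet R=juliet -> agree -> juliet
i=3: BASE=echo L=charlie R=india all differ -> CONFLICT
i=4: L=kilo=BASE, R=echo -> take RIGHT -> echo
Index 4 -> echo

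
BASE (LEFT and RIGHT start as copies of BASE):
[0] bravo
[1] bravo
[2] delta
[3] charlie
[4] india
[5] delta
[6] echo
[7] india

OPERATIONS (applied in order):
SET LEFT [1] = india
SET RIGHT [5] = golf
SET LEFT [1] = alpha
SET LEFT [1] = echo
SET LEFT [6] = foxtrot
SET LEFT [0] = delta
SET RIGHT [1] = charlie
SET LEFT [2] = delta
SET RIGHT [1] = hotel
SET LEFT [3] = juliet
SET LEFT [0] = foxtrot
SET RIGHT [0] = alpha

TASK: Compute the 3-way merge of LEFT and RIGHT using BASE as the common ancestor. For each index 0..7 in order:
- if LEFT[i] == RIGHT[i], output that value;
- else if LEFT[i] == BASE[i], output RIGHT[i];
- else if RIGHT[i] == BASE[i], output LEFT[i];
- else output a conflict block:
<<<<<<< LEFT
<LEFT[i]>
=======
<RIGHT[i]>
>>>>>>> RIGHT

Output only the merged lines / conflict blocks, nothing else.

Answer: <<<<<<< LEFT
foxtrot
=======
alpha
>>>>>>> RIGHT
<<<<<<< LEFT
echo
=======
hotel
>>>>>>> RIGHT
delta
juliet
india
golf
foxtrot
india

Derivation:
Final LEFT:  [foxtrot, echo, delta, juliet, india, delta, foxtrot, india]
Final RIGHT: [alpha, hotel, delta, charlie, india, golf, echo, india]
i=0: BASE=bravo L=foxtrot R=alpha all differ -> CONFLICT
i=1: BASE=bravo L=echo R=hotel all differ -> CONFLICT
i=2: L=delta R=delta -> agree -> delta
i=3: L=juliet, R=charlie=BASE -> take LEFT -> juliet
i=4: L=india R=india -> agree -> india
i=5: L=delta=BASE, R=golf -> take RIGHT -> golf
i=6: L=foxtrot, R=echo=BASE -> take LEFT -> foxtrot
i=7: L=india R=india -> agree -> india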